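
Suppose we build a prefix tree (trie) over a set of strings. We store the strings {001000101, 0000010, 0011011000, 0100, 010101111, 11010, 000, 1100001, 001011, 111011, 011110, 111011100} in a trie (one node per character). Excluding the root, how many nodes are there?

For each word, the new-node count is its length minus the longest prefix already in the trie:
  "001000101" → 9 new (0, 0, 1, 0, 0, 0, 1, 0, 1)
  "0000010" → prefix "00" already present; 5 new (0, 0, 0, 1, 0)
  "0011011000" → prefix "001" already present; 7 new (1, 0, 1, 1, 0, 0, 0)
  "0100" → prefix "0" already present; 3 new (1, 0, 0)
  "010101111" → prefix "010" already present; 6 new (1, 0, 1, 1, 1, 1)
  "11010" → 5 new (1, 1, 0, 1, 0)
  "000" → prefix "000" already present; 0 new (none)
  "1100001" → prefix "110" already present; 4 new (0, 0, 0, 1)
  "001011" → prefix "0010" already present; 2 new (1, 1)
  "111011" → prefix "11" already present; 4 new (1, 0, 1, 1)
  "011110" → prefix "01" already present; 4 new (1, 1, 1, 0)
  "111011100" → prefix "111011" already present; 3 new (1, 0, 0)
Total nodes = 9 + 5 + 7 + 3 + 6 + 5 + 0 + 4 + 2 + 4 + 4 + 3 = 52

52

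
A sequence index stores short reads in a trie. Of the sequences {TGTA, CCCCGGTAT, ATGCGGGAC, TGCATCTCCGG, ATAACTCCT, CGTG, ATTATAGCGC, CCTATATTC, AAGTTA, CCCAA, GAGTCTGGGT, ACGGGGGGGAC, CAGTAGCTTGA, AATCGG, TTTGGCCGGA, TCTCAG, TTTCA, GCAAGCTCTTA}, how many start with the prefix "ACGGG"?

1

Filter for entries beginning with "ACGGG":
Matches: "ACGGGGGGGAC"
Count: 1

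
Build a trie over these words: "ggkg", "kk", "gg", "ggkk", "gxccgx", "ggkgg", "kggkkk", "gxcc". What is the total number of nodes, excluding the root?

Insert word by word; a character creates a node only if that edge doesn't already exist:
  "ggkg" → 4 new (g, g, k, g)
  "kk" → 2 new (k, k)
  "gg" → prefix "gg" already present; 0 new (none)
  "ggkk" → prefix "ggk" already present; 1 new (k)
  "gxccgx" → prefix "g" already present; 5 new (x, c, c, g, x)
  "ggkgg" → prefix "ggkg" already present; 1 new (g)
  "kggkkk" → prefix "k" already present; 5 new (g, g, k, k, k)
  "gxcc" → prefix "gxcc" already present; 0 new (none)
Total nodes = 4 + 2 + 0 + 1 + 5 + 1 + 5 + 0 = 18

18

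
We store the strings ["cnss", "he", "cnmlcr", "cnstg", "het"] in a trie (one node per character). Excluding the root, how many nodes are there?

Trie structure (* marks end of a word):
(root)
├─ c
│  └─ n
│     ├─ m
│     │  └─ l
│     │     └─ c
│     │        └─ r *
│     └─ s
│        ├─ s *
│        └─ t
│           └─ g *
└─ h
   └─ e *
      └─ t *
Counting every labelled node above: 13.

13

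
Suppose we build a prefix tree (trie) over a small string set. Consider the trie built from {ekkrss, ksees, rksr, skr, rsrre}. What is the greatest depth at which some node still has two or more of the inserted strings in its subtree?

1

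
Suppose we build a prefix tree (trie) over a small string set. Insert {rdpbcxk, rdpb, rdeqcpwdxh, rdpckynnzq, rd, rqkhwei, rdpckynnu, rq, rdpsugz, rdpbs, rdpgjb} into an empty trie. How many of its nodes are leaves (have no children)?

8

A leaf is a node with no children — equivalently, the end of a word that is not a proper prefix of any other stored word.
Those words: "rdeqcpwdxh", "rdpbcxk", "rdpbs", "rdpckynnu", "rdpckynnzq", "rdpgjb", "rdpsugz", "rqkhwei"
Leaf count: 8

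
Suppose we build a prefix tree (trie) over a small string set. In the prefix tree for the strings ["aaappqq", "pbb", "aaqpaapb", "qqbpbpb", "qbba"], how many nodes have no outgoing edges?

5

A leaf is a node with no children — equivalently, the end of a word that is not a proper prefix of any other stored word.
Those words: "aaappqq", "aaqpaapb", "pbb", "qbba", "qqbpbpb"
Leaf count: 5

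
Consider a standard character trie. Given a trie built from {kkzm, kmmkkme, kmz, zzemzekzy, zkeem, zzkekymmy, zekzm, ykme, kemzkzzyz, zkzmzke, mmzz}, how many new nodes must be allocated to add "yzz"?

The longest prefix of "yzz" already in the trie is "y" (length 1).
New nodes needed: |"yzz"| − 1 = 3 − 1 = 2.

2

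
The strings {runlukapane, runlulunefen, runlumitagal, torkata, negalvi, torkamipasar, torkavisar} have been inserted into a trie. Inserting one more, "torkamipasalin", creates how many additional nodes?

"torkamipasa" is already a path in the trie; the remaining "lin" must be added.
So 14 − 11 = 3 new nodes.

3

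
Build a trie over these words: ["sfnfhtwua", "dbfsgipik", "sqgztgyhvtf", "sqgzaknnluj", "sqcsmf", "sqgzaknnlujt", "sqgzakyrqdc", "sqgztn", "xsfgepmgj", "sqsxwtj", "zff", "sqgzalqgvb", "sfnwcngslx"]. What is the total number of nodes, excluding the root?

Count nodes per top-level branch (shared prefixes stored once):
  'd'-branch (dbfsgipik): 9 nodes
  's'-branch (sfnfhtwua, sfnwcngslx, sqcsmf, sqgzaknnluj, sqgzaknnlujt, sqgzakyrqdc, sqgzalqgvb, sqgztgyhvtf, sqgztn, sqsxwtj): 54 nodes
  'x'-branch (xsfgepmgj): 9 nodes
  'z'-branch (zff): 3 nodes
Sum: 75

75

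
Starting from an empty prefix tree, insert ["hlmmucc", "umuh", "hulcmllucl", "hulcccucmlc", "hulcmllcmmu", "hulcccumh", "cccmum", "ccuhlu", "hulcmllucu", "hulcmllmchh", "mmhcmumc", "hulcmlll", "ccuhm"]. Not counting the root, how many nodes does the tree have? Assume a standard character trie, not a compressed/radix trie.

Count nodes per top-level branch (shared prefixes stored once):
  'c'-branch (cccmum, ccuhlu, ccuhm): 11 nodes
  'h'-branch (hlmmucc, hulcccucmlc, hulcccumh, hulcmllcmmu, hulcmlll, hulcmllmchh, hulcmllucl, hulcmllucu): 35 nodes
  'm'-branch (mmhcmumc): 8 nodes
  'u'-branch (umuh): 4 nodes
Sum: 58

58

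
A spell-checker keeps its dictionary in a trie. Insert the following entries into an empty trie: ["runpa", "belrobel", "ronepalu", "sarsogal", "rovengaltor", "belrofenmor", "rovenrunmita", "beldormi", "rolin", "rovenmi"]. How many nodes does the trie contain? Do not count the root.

Count nodes per top-level branch (shared prefixes stored once):
  'b'-branch (beldormi, belrobel, belrofenmor): 19 nodes
  'r'-branch (rolin, ronepalu, rovengaltor, rovenmi, rovenrunmita, runpa): 33 nodes
  's'-branch (sarsogal): 8 nodes
Sum: 60

60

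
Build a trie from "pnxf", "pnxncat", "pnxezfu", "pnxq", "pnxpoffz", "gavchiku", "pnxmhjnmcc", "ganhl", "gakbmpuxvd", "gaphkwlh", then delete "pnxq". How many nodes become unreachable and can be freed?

After clearing the end-marker at "pnxq", prune upward until reaching a node still needed by another word.
The suffix "q" (1 node) is used only by "pnxq"; the node for "pnx" still has the child "f", so pruning stops there.
Nodes removed: 1

1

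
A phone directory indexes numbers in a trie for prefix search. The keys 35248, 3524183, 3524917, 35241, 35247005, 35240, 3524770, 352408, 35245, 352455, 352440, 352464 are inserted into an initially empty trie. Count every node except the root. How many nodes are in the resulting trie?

Trace insertions, counting only characters that open a new branch:
  "35248" → 5 new (3, 5, 2, 4, 8)
  "3524183" → prefix "3524" already present; 3 new (1, 8, 3)
  "3524917" → prefix "3524" already present; 3 new (9, 1, 7)
  "35241" → prefix "35241" already present; 0 new (none)
  "35247005" → prefix "3524" already present; 4 new (7, 0, 0, 5)
  "35240" → prefix "3524" already present; 1 new (0)
  "3524770" → prefix "35247" already present; 2 new (7, 0)
  "352408" → prefix "35240" already present; 1 new (8)
  "35245" → prefix "3524" already present; 1 new (5)
  "352455" → prefix "35245" already present; 1 new (5)
  "352440" → prefix "3524" already present; 2 new (4, 0)
  "352464" → prefix "3524" already present; 2 new (6, 4)
Total nodes = 5 + 3 + 3 + 0 + 4 + 1 + 2 + 1 + 1 + 1 + 2 + 2 = 25

25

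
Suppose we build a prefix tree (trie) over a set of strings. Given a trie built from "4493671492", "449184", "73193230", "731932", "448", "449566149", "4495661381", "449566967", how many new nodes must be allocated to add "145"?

No existing word starts with "1", so every character of "145" needs a new node.
3 − 0 = 3 new nodes.

3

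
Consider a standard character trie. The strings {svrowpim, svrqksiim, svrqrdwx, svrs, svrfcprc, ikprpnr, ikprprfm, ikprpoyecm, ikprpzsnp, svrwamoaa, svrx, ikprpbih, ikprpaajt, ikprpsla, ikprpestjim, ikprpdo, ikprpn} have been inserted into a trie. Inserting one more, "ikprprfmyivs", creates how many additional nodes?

4

Walking "ikprprfmyivs" from the root, the first 8 characters ("ikprprfm") follow existing edges; "y" is the first miss.
New nodes needed: |"ikprprfmyivs"| − 8 = 12 − 8 = 4.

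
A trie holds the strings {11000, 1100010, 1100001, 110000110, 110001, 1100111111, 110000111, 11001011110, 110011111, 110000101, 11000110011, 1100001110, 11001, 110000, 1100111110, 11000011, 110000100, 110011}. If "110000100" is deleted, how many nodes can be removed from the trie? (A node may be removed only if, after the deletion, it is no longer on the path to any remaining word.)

1

Walk "110000100" from the leaf back toward the root, removing each node that no remaining word uses.
The suffix "0" (1 node) is used only by "110000100"; the node for "11000010" still has the child "1", so pruning stops there.
Nodes removed: 1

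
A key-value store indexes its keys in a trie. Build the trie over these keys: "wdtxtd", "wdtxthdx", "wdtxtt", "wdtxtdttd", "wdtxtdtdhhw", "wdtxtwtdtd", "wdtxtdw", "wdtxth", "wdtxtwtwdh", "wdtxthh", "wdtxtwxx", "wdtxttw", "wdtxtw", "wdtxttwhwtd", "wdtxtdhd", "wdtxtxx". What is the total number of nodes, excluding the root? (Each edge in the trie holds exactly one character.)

38

For each word, the new-node count is its length minus the longest prefix already in the trie:
  "wdtxtd" → 6 new (w, d, t, x, t, d)
  "wdtxthdx" → prefix "wdtxt" already present; 3 new (h, d, x)
  "wdtxtt" → prefix "wdtxt" already present; 1 new (t)
  "wdtxtdttd" → prefix "wdtxtd" already present; 3 new (t, t, d)
  "wdtxtdtdhhw" → prefix "wdtxtdt" already present; 4 new (d, h, h, w)
  "wdtxtwtdtd" → prefix "wdtxt" already present; 5 new (w, t, d, t, d)
  "wdtxtdw" → prefix "wdtxtd" already present; 1 new (w)
  "wdtxth" → prefix "wdtxth" already present; 0 new (none)
  "wdtxtwtwdh" → prefix "wdtxtwt" already present; 3 new (w, d, h)
  "wdtxthh" → prefix "wdtxth" already present; 1 new (h)
  "wdtxtwxx" → prefix "wdtxtw" already present; 2 new (x, x)
  "wdtxttw" → prefix "wdtxtt" already present; 1 new (w)
  "wdtxtw" → prefix "wdtxtw" already present; 0 new (none)
  "wdtxttwhwtd" → prefix "wdtxttw" already present; 4 new (h, w, t, d)
  "wdtxtdhd" → prefix "wdtxtd" already present; 2 new (h, d)
  "wdtxtxx" → prefix "wdtxt" already present; 2 new (x, x)
Total nodes = 6 + 3 + 1 + 3 + 4 + 5 + 1 + 0 + 3 + 1 + 2 + 1 + 0 + 4 + 2 + 2 = 38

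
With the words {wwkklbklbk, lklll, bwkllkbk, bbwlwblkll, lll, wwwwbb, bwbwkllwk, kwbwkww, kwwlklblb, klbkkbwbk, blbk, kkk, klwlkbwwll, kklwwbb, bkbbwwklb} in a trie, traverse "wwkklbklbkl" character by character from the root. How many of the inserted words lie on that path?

1

Walk "wwkklbklbkl" from the root; an end-of-word marker is hit whenever a stored word is a prefix of "wwkklbklbkl".
Prefixes of the query that are stored words: "wwkklbklbk"
Count: 1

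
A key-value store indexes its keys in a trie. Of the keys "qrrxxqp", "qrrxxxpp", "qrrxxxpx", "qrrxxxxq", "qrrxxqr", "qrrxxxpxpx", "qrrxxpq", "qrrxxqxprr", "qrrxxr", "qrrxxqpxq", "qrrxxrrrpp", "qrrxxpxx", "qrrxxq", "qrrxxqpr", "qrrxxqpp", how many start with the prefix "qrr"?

Traverse to the node for "qrr", then collect every word in that subtree.
Words under "qrr": qrrxxpq, qrrxxpxx, qrrxxq, qrrxxqp, qrrxxqpp, qrrxxqpr, qrrxxqpxq, qrrxxqr, qrrxxqxprr, qrrxxr, qrrxxrrrpp, qrrxxxpp, qrrxxxpx, qrrxxxpxpx, qrrxxxxq
Count: 15

15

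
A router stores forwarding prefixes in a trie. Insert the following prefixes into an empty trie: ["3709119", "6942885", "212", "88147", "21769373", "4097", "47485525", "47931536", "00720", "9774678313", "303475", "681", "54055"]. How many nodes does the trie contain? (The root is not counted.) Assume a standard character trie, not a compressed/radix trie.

Insert word by word; a character creates a node only if that edge doesn't already exist:
  "3709119" → 7 new (3, 7, 0, 9, 1, 1, 9)
  "6942885" → 7 new (6, 9, 4, 2, 8, 8, 5)
  "212" → 3 new (2, 1, 2)
  "88147" → 5 new (8, 8, 1, 4, 7)
  "21769373" → prefix "21" already present; 6 new (7, 6, 9, 3, 7, 3)
  "4097" → 4 new (4, 0, 9, 7)
  "47485525" → prefix "4" already present; 7 new (7, 4, 8, 5, 5, 2, 5)
  "47931536" → prefix "47" already present; 6 new (9, 3, 1, 5, 3, 6)
  "00720" → 5 new (0, 0, 7, 2, 0)
  "9774678313" → 10 new (9, 7, 7, 4, 6, 7, 8, 3, 1, 3)
  "303475" → prefix "3" already present; 5 new (0, 3, 4, 7, 5)
  "681" → prefix "6" already present; 2 new (8, 1)
  "54055" → 5 new (5, 4, 0, 5, 5)
Total nodes = 7 + 7 + 3 + 5 + 6 + 4 + 7 + 6 + 5 + 10 + 5 + 2 + 5 = 72

72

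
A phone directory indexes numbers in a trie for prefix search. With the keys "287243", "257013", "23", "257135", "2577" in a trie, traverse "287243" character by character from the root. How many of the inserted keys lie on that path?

1

Traverse "287243" character by character; count nodes along the way that are marked as word ends.
Prefixes of the query that are stored words: "287243"
Count: 1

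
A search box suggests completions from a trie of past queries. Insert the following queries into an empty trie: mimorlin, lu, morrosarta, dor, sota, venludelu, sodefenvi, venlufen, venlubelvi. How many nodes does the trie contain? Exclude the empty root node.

Trace insertions, counting only characters that open a new branch:
  "mimorlin" → 8 new (m, i, m, o, r, l, i, n)
  "lu" → 2 new (l, u)
  "morrosarta" → prefix "m" already present; 9 new (o, r, r, o, s, a, r, t, a)
  "dor" → 3 new (d, o, r)
  "sota" → 4 new (s, o, t, a)
  "venludelu" → 9 new (v, e, n, l, u, d, e, l, u)
  "sodefenvi" → prefix "so" already present; 7 new (d, e, f, e, n, v, i)
  "venlufen" → prefix "venlu" already present; 3 new (f, e, n)
  "venlubelvi" → prefix "venlu" already present; 5 new (b, e, l, v, i)
Total nodes = 8 + 2 + 9 + 3 + 4 + 9 + 7 + 3 + 5 = 50

50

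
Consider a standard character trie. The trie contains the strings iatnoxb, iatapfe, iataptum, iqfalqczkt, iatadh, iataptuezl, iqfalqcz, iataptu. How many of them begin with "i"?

8

Traverse to the node for "i", then collect every word in that subtree.
Matches: "iatadh", "iatapfe", "iataptu", "iataptuezl", "iataptum", "iatnoxb", "iqfalqcz", "iqfalqczkt"
Count: 8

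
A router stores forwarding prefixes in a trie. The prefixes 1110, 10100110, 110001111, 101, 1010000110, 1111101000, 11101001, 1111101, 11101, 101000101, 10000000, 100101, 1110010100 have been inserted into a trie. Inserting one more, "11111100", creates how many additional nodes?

3

Walking "11111100" from the root, the first 5 characters ("11111") follow existing edges; "1" is the first miss.
New nodes needed: |"11111100"| − 5 = 8 − 5 = 3.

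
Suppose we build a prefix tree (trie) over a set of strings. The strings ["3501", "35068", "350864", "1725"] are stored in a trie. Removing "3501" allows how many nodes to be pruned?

A node on "3501"'s path can go only if nothing else ends at it or branches off below it.
The suffix "1" (1 node) is used only by "3501"; the node for "350" still has the child "6", so pruning stops there.
Nodes removed: 1

1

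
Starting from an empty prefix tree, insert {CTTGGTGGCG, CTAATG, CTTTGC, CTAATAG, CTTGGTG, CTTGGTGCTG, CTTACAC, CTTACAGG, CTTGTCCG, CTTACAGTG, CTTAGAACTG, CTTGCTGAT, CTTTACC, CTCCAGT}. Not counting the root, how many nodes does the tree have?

53

Count nodes per top-level branch (shared prefixes stored once):
  'C'-branch (CTAATAG, CTAATG, CTCCAGT, CTTACAC, CTTACAGG, CTTACAGTG, CTTAGAACTG, CTTGCTGAT, CTTGGTG, CTTGGTGCTG, CTTGGTGGCG, CTTGTCCG, CTTTACC, CTTTGC): 53 nodes
Sum: 53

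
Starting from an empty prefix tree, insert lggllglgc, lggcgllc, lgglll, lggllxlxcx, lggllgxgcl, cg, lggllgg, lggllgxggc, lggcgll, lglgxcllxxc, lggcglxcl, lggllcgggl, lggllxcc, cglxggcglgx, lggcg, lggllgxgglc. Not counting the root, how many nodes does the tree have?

Insert word by word; a character creates a node only if that edge doesn't already exist:
  "lggllglgc" → 9 new (l, g, g, l, l, g, l, g, c)
  "lggcgllc" → prefix "lgg" already present; 5 new (c, g, l, l, c)
  "lgglll" → prefix "lggll" already present; 1 new (l)
  "lggllxlxcx" → prefix "lggll" already present; 5 new (x, l, x, c, x)
  "lggllgxgcl" → prefix "lggllg" already present; 4 new (x, g, c, l)
  "cg" → 2 new (c, g)
  "lggllgg" → prefix "lggllg" already present; 1 new (g)
  "lggllgxggc" → prefix "lggllgxg" already present; 2 new (g, c)
  "lggcgll" → prefix "lggcgll" already present; 0 new (none)
  "lglgxcllxxc" → prefix "lg" already present; 9 new (l, g, x, c, l, l, x, x, c)
  "lggcglxcl" → prefix "lggcgl" already present; 3 new (x, c, l)
  "lggllcgggl" → prefix "lggll" already present; 5 new (c, g, g, g, l)
  "lggllxcc" → prefix "lggllx" already present; 2 new (c, c)
  "cglxggcglgx" → prefix "cg" already present; 9 new (l, x, g, g, c, g, l, g, x)
  "lggcg" → prefix "lggcg" already present; 0 new (none)
  "lggllgxgglc" → prefix "lggllgxgg" already present; 2 new (l, c)
Total nodes = 9 + 5 + 1 + 5 + 4 + 2 + 1 + 2 + 0 + 9 + 3 + 5 + 2 + 9 + 0 + 2 = 59

59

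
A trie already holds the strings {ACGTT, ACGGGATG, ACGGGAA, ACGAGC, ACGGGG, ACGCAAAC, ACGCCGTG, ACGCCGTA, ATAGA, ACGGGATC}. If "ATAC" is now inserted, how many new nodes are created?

1

"ATA" is already a path in the trie; the remaining "C" must be added.
Each of the 1 remaining characters creates one node.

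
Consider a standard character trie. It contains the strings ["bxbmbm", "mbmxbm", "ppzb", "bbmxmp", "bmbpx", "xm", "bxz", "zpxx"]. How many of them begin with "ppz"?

1

Filter for entries beginning with "ppz":
Matches: "ppzb"
Count: 1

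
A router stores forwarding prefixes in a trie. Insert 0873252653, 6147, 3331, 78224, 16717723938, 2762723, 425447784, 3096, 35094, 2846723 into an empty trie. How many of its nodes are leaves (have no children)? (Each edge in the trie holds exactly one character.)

10

Leaves are exactly the stored words that no other stored word extends.
Those words: "0873252653", "16717723938", "2762723", "2846723", "3096", "3331", "35094", "425447784", "6147", "78224"
Leaf count: 10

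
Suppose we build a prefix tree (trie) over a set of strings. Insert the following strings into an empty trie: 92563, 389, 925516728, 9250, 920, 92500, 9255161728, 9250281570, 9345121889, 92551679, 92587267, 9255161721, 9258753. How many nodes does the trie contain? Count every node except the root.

45

Count nodes per top-level branch (shared prefixes stored once):
  '3'-branch (389): 3 nodes
  '9'-branch (920, 9250, 92500, 9250281570, 9255161721, 9255161728, 925516728, 92551679, 92563, 92587267, 9258753, 9345121889): 42 nodes
Sum: 45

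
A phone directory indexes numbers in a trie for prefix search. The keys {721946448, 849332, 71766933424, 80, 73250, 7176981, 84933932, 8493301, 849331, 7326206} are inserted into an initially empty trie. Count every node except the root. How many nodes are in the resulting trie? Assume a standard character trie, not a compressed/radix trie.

43

Insert word by word; a character creates a node only if that edge doesn't already exist:
  "721946448" → 9 new (7, 2, 1, 9, 4, 6, 4, 4, 8)
  "849332" → 6 new (8, 4, 9, 3, 3, 2)
  "71766933424" → prefix "7" already present; 10 new (1, 7, 6, 6, 9, 3, 3, 4, 2, 4)
  "80" → prefix "8" already present; 1 new (0)
  "73250" → prefix "7" already present; 4 new (3, 2, 5, 0)
  "7176981" → prefix "7176" already present; 3 new (9, 8, 1)
  "84933932" → prefix "84933" already present; 3 new (9, 3, 2)
  "8493301" → prefix "84933" already present; 2 new (0, 1)
  "849331" → prefix "84933" already present; 1 new (1)
  "7326206" → prefix "732" already present; 4 new (6, 2, 0, 6)
Total nodes = 9 + 6 + 10 + 1 + 4 + 3 + 3 + 2 + 1 + 4 = 43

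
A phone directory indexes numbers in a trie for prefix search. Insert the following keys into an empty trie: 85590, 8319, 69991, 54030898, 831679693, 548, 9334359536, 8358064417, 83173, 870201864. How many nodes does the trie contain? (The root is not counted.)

For each word, the new-node count is its length minus the longest prefix already in the trie:
  "85590" → 5 new (8, 5, 5, 9, 0)
  "8319" → prefix "8" already present; 3 new (3, 1, 9)
  "69991" → 5 new (6, 9, 9, 9, 1)
  "54030898" → 8 new (5, 4, 0, 3, 0, 8, 9, 8)
  "831679693" → prefix "831" already present; 6 new (6, 7, 9, 6, 9, 3)
  "548" → prefix "54" already present; 1 new (8)
  "9334359536" → 10 new (9, 3, 3, 4, 3, 5, 9, 5, 3, 6)
  "8358064417" → prefix "83" already present; 8 new (5, 8, 0, 6, 4, 4, 1, 7)
  "83173" → prefix "831" already present; 2 new (7, 3)
  "870201864" → prefix "8" already present; 8 new (7, 0, 2, 0, 1, 8, 6, 4)
Total nodes = 5 + 3 + 5 + 8 + 6 + 1 + 10 + 8 + 2 + 8 = 56

56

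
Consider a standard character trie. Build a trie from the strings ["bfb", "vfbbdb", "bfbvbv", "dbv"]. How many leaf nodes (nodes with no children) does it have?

3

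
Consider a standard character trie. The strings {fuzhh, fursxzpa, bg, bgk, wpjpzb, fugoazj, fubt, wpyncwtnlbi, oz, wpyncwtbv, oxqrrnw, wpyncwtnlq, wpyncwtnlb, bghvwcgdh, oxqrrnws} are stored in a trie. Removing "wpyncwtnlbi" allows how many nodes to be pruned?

1

Walk "wpyncwtnlbi" from the leaf back toward the root, removing each node that no remaining word uses.
The suffix "i" (1 node) is used only by "wpyncwtnlbi"; "wpyncwtnlb" is itself a stored word, so pruning stops there.
Nodes removed: 1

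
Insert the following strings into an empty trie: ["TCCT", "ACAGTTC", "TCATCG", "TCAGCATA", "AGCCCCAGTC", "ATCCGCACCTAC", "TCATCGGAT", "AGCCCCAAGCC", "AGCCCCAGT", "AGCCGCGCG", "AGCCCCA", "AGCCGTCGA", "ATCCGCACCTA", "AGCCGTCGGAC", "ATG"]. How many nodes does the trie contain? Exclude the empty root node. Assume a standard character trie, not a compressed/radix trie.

60

For each word, the new-node count is its length minus the longest prefix already in the trie:
  "TCCT" → 4 new (T, C, C, T)
  "ACAGTTC" → 7 new (A, C, A, G, T, T, C)
  "TCATCG" → prefix "TC" already present; 4 new (A, T, C, G)
  "TCAGCATA" → prefix "TCA" already present; 5 new (G, C, A, T, A)
  "AGCCCCAGTC" → prefix "A" already present; 9 new (G, C, C, C, C, A, G, T, C)
  "ATCCGCACCTAC" → prefix "A" already present; 11 new (T, C, C, G, C, A, C, C, T, A, C)
  "TCATCGGAT" → prefix "TCATCG" already present; 3 new (G, A, T)
  "AGCCCCAAGCC" → prefix "AGCCCCA" already present; 4 new (A, G, C, C)
  "AGCCCCAGT" → prefix "AGCCCCAGT" already present; 0 new (none)
  "AGCCGCGCG" → prefix "AGCC" already present; 5 new (G, C, G, C, G)
  "AGCCCCA" → prefix "AGCCCCA" already present; 0 new (none)
  "AGCCGTCGA" → prefix "AGCCG" already present; 4 new (T, C, G, A)
  "ATCCGCACCTA" → prefix "ATCCGCACCTA" already present; 0 new (none)
  "AGCCGTCGGAC" → prefix "AGCCGTCG" already present; 3 new (G, A, C)
  "ATG" → prefix "AT" already present; 1 new (G)
Total nodes = 4 + 7 + 4 + 5 + 9 + 11 + 3 + 4 + 0 + 5 + 0 + 4 + 0 + 3 + 1 = 60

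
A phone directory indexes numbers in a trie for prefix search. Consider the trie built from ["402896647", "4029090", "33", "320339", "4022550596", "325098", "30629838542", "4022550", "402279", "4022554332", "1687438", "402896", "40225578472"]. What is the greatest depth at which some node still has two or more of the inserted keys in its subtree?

7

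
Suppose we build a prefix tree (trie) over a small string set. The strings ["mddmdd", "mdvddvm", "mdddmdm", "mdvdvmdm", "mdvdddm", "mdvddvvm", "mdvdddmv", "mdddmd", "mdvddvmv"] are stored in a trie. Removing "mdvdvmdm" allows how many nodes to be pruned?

A node on "mdvdvmdm"'s path can go only if nothing else ends at it or branches off below it.
The suffix "vmdm" (4 nodes) is used only by "mdvdvmdm"; the node for "mdvd" still has the child "d", so pruning stops there.
Nodes removed: 4

4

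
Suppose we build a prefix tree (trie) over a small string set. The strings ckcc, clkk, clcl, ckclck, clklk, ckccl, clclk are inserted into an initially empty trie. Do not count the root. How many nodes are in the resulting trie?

16

Trace insertions, counting only characters that open a new branch:
  "ckcc" → 4 new (c, k, c, c)
  "clkk" → prefix "c" already present; 3 new (l, k, k)
  "clcl" → prefix "cl" already present; 2 new (c, l)
  "ckclck" → prefix "ckc" already present; 3 new (l, c, k)
  "clklk" → prefix "clk" already present; 2 new (l, k)
  "ckccl" → prefix "ckcc" already present; 1 new (l)
  "clclk" → prefix "clcl" already present; 1 new (k)
Total nodes = 4 + 3 + 2 + 3 + 2 + 1 + 1 = 16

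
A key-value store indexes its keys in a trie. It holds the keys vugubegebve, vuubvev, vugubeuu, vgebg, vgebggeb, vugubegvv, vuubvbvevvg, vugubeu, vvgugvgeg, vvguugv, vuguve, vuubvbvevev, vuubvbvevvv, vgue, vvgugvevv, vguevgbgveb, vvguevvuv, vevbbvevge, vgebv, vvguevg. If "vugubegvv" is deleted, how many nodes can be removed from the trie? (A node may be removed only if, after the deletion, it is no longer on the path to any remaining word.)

Walk "vugubegvv" from the leaf back toward the root, removing each node that no remaining word uses.
The suffix "vv" (2 nodes) is used only by "vugubegvv"; the node for "vugubeg" still has the child "e", so pruning stops there.
Nodes removed: 2

2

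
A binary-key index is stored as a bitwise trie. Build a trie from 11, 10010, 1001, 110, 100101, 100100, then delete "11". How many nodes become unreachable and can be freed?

0

A node on "11"'s path can go only if nothing else ends at it or branches off below it.
Every node on "11" is still needed (e.g. by "110"), so nothing is freed.
Nodes removed: 0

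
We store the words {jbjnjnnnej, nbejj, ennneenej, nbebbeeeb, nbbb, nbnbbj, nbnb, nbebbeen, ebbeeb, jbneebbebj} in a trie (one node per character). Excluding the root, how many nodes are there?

50

For each word, the new-node count is its length minus the longest prefix already in the trie:
  "jbjnjnnnej" → 10 new (j, b, j, n, j, n, n, n, e, j)
  "nbejj" → 5 new (n, b, e, j, j)
  "ennneenej" → 9 new (e, n, n, n, e, e, n, e, j)
  "nbebbeeeb" → prefix "nbe" already present; 6 new (b, b, e, e, e, b)
  "nbbb" → prefix "nb" already present; 2 new (b, b)
  "nbnbbj" → prefix "nb" already present; 4 new (n, b, b, j)
  "nbnb" → prefix "nbnb" already present; 0 new (none)
  "nbebbeen" → prefix "nbebbee" already present; 1 new (n)
  "ebbeeb" → prefix "e" already present; 5 new (b, b, e, e, b)
  "jbneebbebj" → prefix "jb" already present; 8 new (n, e, e, b, b, e, b, j)
Total nodes = 10 + 5 + 9 + 6 + 2 + 4 + 0 + 1 + 5 + 8 = 50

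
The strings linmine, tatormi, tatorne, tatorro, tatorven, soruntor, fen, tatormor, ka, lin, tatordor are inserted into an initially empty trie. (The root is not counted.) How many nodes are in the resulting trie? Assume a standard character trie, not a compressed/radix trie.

Trie structure (* marks end of a word):
(root)
├─ f
│  └─ e
│     └─ n *
├─ k
│  └─ a *
├─ l
│  └─ i
│     └─ n *
│        └─ m
│           └─ i
│              └─ n
│                 └─ e *
├─ s
│  └─ o
│     └─ r
│        └─ u
│           └─ n
│              └─ t
│                 └─ o
│                    └─ r *
└─ t
   └─ a
      └─ t
         └─ o
            └─ r
               ├─ d
               │  └─ o
               │     └─ r *
               ├─ m
               │  ├─ i *
               │  └─ o
               │     └─ r *
               ├─ n
               │  └─ e *
               ├─ r
               │  └─ o *
               └─ v
                  └─ e
                     └─ n *
Counting every labelled node above: 39.

39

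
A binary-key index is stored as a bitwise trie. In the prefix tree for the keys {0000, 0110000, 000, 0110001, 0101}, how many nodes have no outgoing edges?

4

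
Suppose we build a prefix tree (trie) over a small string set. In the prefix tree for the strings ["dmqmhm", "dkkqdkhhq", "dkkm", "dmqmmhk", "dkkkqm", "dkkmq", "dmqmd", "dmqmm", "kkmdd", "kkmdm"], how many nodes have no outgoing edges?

8

A leaf is a node with no children — equivalently, the end of a word that is not a proper prefix of any other stored word.
Those words: "dkkkqm", "dkkmq", "dkkqdkhhq", "dmqmd", "dmqmhm", "dmqmmhk", "kkmdd", "kkmdm"
Leaf count: 8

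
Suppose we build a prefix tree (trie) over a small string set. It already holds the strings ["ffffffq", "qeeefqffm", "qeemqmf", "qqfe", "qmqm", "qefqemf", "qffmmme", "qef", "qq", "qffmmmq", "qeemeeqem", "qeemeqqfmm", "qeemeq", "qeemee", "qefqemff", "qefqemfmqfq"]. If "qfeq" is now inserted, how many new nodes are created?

2

"qf" is already a path in the trie; the remaining "eq" must be added.
So 4 − 2 = 2 new nodes.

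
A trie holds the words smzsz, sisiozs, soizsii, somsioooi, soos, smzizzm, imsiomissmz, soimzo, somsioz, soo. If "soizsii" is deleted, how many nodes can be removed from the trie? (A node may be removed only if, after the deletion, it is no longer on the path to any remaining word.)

A node on "soizsii"'s path can go only if nothing else ends at it or branches off below it.
The suffix "zsii" (4 nodes) is used only by "soizsii"; the node for "soi" still has the child "m", so pruning stops there.
Nodes removed: 4

4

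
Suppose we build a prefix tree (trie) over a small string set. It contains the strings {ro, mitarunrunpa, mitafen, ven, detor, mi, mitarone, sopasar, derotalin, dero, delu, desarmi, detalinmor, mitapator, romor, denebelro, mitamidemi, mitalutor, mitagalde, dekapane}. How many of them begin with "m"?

8

Traverse to the node for "m", then collect every word in that subtree.
Words under "m": mi, mitafen, mitagalde, mitalutor, mitamidemi, mitapator, mitarone, mitarunrunpa
Count: 8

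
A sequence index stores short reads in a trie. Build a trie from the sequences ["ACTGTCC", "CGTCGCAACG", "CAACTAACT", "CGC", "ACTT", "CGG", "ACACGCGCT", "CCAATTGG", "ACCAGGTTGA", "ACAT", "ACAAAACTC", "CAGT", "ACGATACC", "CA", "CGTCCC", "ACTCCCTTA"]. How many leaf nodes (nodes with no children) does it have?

15

A leaf is a node with no children — equivalently, the end of a word that is not a proper prefix of any other stored word.
Those words: "ACAAAACTC", "ACACGCGCT", "ACAT", "ACCAGGTTGA", "ACGATACC", "ACTCCCTTA", "ACTGTCC", "ACTT", "CAACTAACT", "CAGT", "CCAATTGG", "CGC", "CGG", "CGTCCC", "CGTCGCAACG"
Leaf count: 15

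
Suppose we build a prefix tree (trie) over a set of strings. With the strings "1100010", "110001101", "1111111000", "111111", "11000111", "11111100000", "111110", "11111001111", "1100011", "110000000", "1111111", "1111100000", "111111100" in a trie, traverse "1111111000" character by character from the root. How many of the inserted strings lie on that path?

4

Walk "1111111000" from the root; an end-of-word marker is hit whenever a stored word is a prefix of "1111111000".
Prefixes of the query that are stored words: "111111", "1111111", "111111100", "1111111000"
Count: 4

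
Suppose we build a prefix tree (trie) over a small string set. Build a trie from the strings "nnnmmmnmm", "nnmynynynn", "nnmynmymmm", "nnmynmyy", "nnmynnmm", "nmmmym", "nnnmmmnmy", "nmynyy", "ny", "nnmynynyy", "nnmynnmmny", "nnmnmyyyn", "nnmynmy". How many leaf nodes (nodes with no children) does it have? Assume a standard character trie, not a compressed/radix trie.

A leaf is a node with no children — equivalently, the end of a word that is not a proper prefix of any other stored word.
Those words: "nmmmym", "nmynyy", "nnmnmyyyn", "nnmynmymmm", "nnmynmyy", "nnmynnmmny", "nnmynynynn", "nnmynynyy", "nnnmmmnmm", "nnnmmmnmy", "ny"
Leaf count: 11

11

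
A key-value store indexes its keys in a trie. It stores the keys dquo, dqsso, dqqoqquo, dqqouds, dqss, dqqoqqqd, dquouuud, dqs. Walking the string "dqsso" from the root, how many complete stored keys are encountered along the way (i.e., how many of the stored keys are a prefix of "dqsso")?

Check each prefix of "dqsso" against the stored set — each match is an end-marker on the path.
Prefixes of the query that are stored words: "dqs", "dqss", "dqsso"
Count: 3

3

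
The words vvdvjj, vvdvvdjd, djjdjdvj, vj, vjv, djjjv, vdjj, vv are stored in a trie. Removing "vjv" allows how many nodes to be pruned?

After clearing the end-marker at "vjv", prune upward until reaching a node still needed by another word.
The suffix "v" (1 node) is used only by "vjv"; "vj" is itself a stored word, so pruning stops there.
Nodes removed: 1

1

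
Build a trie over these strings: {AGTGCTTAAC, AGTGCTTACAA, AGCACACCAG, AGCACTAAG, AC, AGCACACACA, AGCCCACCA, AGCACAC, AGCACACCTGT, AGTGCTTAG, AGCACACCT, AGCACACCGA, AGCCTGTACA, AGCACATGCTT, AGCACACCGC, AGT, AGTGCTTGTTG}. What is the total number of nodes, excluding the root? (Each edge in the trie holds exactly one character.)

For each word, the new-node count is its length minus the longest prefix already in the trie:
  "AGTGCTTAAC" → 10 new (A, G, T, G, C, T, T, A, A, C)
  "AGTGCTTACAA" → prefix "AGTGCTTA" already present; 3 new (C, A, A)
  "AGCACACCAG" → prefix "AG" already present; 8 new (C, A, C, A, C, C, A, G)
  "AGCACTAAG" → prefix "AGCAC" already present; 4 new (T, A, A, G)
  "AC" → prefix "A" already present; 1 new (C)
  "AGCACACACA" → prefix "AGCACAC" already present; 3 new (A, C, A)
  "AGCCCACCA" → prefix "AGC" already present; 6 new (C, C, A, C, C, A)
  "AGCACAC" → prefix "AGCACAC" already present; 0 new (none)
  "AGCACACCTGT" → prefix "AGCACACC" already present; 3 new (T, G, T)
  "AGTGCTTAG" → prefix "AGTGCTTA" already present; 1 new (G)
  "AGCACACCT" → prefix "AGCACACCT" already present; 0 new (none)
  "AGCACACCGA" → prefix "AGCACACC" already present; 2 new (G, A)
  "AGCCTGTACA" → prefix "AGCC" already present; 6 new (T, G, T, A, C, A)
  "AGCACATGCTT" → prefix "AGCACA" already present; 5 new (T, G, C, T, T)
  "AGCACACCGC" → prefix "AGCACACCG" already present; 1 new (C)
  "AGT" → prefix "AGT" already present; 0 new (none)
  "AGTGCTTGTTG" → prefix "AGTGCTT" already present; 4 new (G, T, T, G)
Total nodes = 10 + 3 + 8 + 4 + 1 + 3 + 6 + 0 + 3 + 1 + 0 + 2 + 6 + 5 + 1 + 0 + 4 = 57

57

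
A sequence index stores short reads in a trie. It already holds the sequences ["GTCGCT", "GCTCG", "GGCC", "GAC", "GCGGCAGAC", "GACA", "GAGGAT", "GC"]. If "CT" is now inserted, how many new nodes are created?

2

Nothing in the trie begins with "C"; the whole of "CT" is new.
2 − 0 = 2 new nodes.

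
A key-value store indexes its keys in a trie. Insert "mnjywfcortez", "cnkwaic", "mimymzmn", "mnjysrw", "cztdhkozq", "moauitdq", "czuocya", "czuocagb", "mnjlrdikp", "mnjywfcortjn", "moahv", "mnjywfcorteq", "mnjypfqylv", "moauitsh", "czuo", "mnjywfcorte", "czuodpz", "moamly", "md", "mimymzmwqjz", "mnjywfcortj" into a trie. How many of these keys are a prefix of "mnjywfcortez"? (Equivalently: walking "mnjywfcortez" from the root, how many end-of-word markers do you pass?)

2

Check each prefix of "mnjywfcortez" against the stored set — each match is an end-marker on the path.
Prefixes of the query that are stored words: "mnjywfcorte", "mnjywfcortez"
Count: 2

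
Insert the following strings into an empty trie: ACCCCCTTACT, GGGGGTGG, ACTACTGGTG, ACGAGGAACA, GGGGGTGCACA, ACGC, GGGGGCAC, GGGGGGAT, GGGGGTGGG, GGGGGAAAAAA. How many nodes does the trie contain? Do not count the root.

53

Count nodes per top-level branch (shared prefixes stored once):
  'A'-branch (ACCCCCTTACT, ACGAGGAACA, ACGC, ACTACTGGTG): 28 nodes
  'G'-branch (GGGGGAAAAAA, GGGGGCAC, GGGGGGAT, GGGGGTGCACA, GGGGGTGG, GGGGGTGGG): 25 nodes
Sum: 53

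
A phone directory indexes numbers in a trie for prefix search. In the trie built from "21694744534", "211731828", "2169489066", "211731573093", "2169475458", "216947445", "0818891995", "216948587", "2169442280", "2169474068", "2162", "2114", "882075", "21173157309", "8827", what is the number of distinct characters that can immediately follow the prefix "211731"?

Walk "211731" from the root, arriving at one node.
Characters that immediately follow "211731" among the stored strings: {5, 8}.
That node has 2 child edges.

2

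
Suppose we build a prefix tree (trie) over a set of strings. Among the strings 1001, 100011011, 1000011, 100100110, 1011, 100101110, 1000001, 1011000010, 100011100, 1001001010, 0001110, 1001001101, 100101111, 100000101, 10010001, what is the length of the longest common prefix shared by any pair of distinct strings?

Equivalently: take the maximum, over all pairs, of their longest common prefix length.
e.g. "100100110" and "1001001101" share the prefix "100100110" of length 9; no pair shares a longer one.
Longest shared-prefix length: 9

9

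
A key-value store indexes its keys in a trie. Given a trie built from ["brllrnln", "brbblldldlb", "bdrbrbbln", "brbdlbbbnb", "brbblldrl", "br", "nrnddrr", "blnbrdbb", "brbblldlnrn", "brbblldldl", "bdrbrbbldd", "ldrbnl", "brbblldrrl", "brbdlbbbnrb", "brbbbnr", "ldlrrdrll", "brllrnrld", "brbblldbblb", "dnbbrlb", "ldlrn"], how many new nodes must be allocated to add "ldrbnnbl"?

3

"ldrbn" is already a path in the trie; the remaining "nbl" must be added.
So 8 − 5 = 3 new nodes.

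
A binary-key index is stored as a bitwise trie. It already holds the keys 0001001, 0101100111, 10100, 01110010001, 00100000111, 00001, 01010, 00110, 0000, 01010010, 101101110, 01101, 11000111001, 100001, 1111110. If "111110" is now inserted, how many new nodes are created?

Walking "111110" from the root, the first 5 characters ("11111") follow existing edges; "0" is the first miss.
Each of the 1 remaining characters creates one node.

1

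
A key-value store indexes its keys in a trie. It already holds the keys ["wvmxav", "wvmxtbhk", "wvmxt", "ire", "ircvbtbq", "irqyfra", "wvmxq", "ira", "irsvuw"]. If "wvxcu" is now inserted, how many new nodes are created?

3

"wv" is already a path in the trie; the remaining "xcu" must be added.
So 5 − 2 = 3 new nodes.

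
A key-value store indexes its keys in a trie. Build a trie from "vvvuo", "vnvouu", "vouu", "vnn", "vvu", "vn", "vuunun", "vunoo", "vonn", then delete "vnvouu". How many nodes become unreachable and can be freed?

Walk "vnvouu" from the leaf back toward the root, removing each node that no remaining word uses.
The suffix "vouu" (4 nodes) is used only by "vnvouu"; the node for "vn" still has the child "n", so pruning stops there.
Nodes removed: 4

4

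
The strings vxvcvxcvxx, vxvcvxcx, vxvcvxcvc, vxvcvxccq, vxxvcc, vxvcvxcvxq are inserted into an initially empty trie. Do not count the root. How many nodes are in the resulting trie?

19

Insert word by word; a character creates a node only if that edge doesn't already exist:
  "vxvcvxcvxx" → 10 new (v, x, v, c, v, x, c, v, x, x)
  "vxvcvxcx" → prefix "vxvcvxc" already present; 1 new (x)
  "vxvcvxcvc" → prefix "vxvcvxcv" already present; 1 new (c)
  "vxvcvxccq" → prefix "vxvcvxc" already present; 2 new (c, q)
  "vxxvcc" → prefix "vx" already present; 4 new (x, v, c, c)
  "vxvcvxcvxq" → prefix "vxvcvxcvx" already present; 1 new (q)
Total nodes = 10 + 1 + 1 + 2 + 4 + 1 = 19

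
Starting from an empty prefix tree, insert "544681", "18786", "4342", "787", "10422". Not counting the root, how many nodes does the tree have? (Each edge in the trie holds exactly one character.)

22

For each word, the new-node count is its length minus the longest prefix already in the trie:
  "544681" → 6 new (5, 4, 4, 6, 8, 1)
  "18786" → 5 new (1, 8, 7, 8, 6)
  "4342" → 4 new (4, 3, 4, 2)
  "787" → 3 new (7, 8, 7)
  "10422" → prefix "1" already present; 4 new (0, 4, 2, 2)
Total nodes = 6 + 5 + 4 + 3 + 4 = 22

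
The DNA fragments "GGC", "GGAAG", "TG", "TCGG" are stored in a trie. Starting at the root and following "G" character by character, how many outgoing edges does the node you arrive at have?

1

The children of the "G" node are the distinct next characters among strings starting with "G".
Distinct next characters after "G": G.
That node has 1 child edge.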